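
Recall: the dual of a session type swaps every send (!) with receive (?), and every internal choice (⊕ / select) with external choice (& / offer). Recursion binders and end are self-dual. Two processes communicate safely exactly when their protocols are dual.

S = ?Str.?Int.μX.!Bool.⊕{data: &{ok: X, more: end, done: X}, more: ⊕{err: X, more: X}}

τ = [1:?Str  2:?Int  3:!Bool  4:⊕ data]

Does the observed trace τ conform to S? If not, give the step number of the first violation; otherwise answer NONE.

[1] ?Str  ok  now at ?Int.μX.…
[2] ?Int  ok  now at μX.…
[3] !Bool  ok  now at ⊕{data: &{ok: μX.…, more: end, done: μX.…}, more: ⊕{err: μX.…, more: μX.…}}
[4] ⊕ data  ok  now at &{ok: μX.…, more: end, done: μX.…}
all 4 steps conform

NONE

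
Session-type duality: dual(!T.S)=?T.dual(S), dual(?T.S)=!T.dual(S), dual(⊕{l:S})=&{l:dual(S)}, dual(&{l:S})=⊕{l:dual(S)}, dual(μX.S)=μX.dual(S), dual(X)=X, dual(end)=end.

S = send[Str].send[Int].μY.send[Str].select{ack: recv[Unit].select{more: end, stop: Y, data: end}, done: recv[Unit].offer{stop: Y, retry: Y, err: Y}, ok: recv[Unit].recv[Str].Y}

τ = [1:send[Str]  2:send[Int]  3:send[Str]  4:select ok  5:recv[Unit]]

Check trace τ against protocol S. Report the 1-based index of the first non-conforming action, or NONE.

NONE

@1 send[Str]  match  cont: send[Int].μY.…
@2 send[Int]  match  cont: μY.…
@3 send[Str]  match  cont: select{ack: recv[Unit].select{more: end, stop: μY.…, data: end}, done: recv[Unit].offer{stop: μY.…, retry: μY.…, err: μY.…}, ok: recv[Unit].recv[Str].μY.…}
@4 select ok  match  cont: recv[Unit].recv[Str].μY.…
@5 recv[Unit]  match  cont: recv[Str].μY.…
trace exhausted — no violation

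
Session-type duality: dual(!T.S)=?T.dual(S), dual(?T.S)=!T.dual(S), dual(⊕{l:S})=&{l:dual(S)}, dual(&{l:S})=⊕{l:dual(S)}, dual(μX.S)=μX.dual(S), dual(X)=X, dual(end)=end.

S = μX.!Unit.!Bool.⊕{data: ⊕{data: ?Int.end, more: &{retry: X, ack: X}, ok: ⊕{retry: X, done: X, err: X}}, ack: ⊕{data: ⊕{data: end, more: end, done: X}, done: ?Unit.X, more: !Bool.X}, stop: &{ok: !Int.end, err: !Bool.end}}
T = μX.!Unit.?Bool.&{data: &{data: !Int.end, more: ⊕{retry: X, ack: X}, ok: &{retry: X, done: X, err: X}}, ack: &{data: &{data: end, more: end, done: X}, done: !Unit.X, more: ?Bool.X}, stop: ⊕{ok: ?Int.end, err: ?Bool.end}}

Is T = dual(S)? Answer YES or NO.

NO

μX ‖ μX  ok (μ self-dual)
  !Unit ‖ !Unit  ✗ same direction on both sides — not dual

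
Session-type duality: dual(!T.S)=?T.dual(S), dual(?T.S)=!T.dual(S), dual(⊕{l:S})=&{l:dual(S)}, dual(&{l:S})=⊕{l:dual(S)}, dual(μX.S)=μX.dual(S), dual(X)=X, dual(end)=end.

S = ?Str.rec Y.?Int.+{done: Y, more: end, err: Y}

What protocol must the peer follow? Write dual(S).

?Str → !Str
  rec Y → rec Y  (binder kept)
    ?Int → !Int
      +{done,more,err} → &{done,more,err}  (internal→external)
        • done:
          dual(Y) = Y
        • more:
          dual(end) = end
        • err:
          dual(Y) = Y

!Str.rec Y.!Int.&{done: Y, more: end, err: Y}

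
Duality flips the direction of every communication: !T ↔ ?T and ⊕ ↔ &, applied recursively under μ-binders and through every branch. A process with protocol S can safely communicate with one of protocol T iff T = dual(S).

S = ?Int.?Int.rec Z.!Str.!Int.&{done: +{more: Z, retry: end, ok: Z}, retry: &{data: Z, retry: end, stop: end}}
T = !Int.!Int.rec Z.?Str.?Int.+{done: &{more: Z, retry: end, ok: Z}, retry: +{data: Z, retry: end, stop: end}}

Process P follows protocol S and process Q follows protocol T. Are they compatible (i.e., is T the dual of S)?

YES

?Int | !Int  match
  ?Int | !Int  match
    rec Z | rec Z  match (binder kept)
      !Str | ?Str  match
        !Int | ?Int  match
          &{done,retry} | +{done,retry}  match same labels
            • done:
              +{more,retry,ok} | &{more,retry,ok}  match same labels
                • more:
                  Z | Z  match
                • retry:
                  end | end  match
                • ok:
                  Z | Z  match
            • retry:
              &{data,retry,stop} | +{data,retry,stop}  match same labels
                • data:
                  Z | Z  match
                • retry:
                  end | end  match
                • stop:
                  end | end  match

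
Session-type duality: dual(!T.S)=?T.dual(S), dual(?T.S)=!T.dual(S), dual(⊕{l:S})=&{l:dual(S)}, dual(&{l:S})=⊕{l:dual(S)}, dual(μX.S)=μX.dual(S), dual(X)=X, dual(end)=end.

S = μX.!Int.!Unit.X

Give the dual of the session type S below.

μX.?Int.?Unit.X

μX = μX  (μ self-dual)
  !Int = ?Int
    !Unit = ?Unit
      dual(X) = X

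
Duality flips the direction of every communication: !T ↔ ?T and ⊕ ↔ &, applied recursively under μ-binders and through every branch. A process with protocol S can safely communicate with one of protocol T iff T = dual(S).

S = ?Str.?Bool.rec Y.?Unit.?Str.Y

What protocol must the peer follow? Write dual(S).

!Str.!Bool.rec Y.!Unit.!Str.Y

?Str → !Str
  ?Bool → !Bool
    rec Y → rec Y  (binder kept)
      ?Unit → !Unit
        ?Str → !Str
          Y self-dual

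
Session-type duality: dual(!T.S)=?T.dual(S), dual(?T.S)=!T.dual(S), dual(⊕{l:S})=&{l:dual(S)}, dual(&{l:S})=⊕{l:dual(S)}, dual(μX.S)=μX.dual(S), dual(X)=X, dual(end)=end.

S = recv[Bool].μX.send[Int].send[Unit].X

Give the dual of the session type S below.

recv[Bool] ↦ send[Bool]
  μX ↦ μX  (μ self-dual)
    send[Int] ↦ recv[Int]
      send[Unit] ↦ recv[Unit]
        X self-dual

send[Bool].μX.recv[Int].recv[Unit].X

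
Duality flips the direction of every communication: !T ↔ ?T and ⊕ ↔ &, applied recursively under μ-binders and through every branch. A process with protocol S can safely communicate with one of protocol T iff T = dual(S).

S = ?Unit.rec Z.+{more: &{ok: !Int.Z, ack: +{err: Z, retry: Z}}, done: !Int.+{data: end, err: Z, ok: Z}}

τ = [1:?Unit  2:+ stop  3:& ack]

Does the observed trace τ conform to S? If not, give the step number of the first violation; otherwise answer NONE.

2

step 1: ?Unit  match  now at rec Z.…
step 2: got + stop, protocol expects + more or + done  ✗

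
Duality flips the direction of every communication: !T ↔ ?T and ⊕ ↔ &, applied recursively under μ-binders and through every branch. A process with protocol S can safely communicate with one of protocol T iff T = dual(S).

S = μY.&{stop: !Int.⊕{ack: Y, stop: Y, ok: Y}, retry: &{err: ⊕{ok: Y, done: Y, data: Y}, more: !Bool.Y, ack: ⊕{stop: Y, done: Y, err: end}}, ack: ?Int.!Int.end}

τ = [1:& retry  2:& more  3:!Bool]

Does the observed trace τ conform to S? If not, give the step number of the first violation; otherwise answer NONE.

step 1: & retry  ok  residual = &{err: ⊕{ok: μY.…, done: μY.…, data: μY.…}, more: !Bool.μY.…, ack: ⊕{stop: μY.…, done: μY.…, err: end}}
step 2: & more  ok  residual = !Bool.μY.…
step 3: !Bool  ok  residual = μY.…
τ conforms to S (length 3)

NONE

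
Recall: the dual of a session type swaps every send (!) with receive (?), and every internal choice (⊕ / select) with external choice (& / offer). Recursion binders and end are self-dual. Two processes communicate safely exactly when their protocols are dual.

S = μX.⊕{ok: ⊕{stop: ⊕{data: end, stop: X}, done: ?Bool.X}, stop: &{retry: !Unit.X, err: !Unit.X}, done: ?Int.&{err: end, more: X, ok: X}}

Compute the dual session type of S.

μX = μX  (μ self-dual)
  ⊕{ok,stop,done} = &{ok,stop,done}  (select→offer)
    [ok]
      ⊕{stop,done} = &{stop,done}  (select→offer)
        [stop]
          ⊕{data,stop} = &{data,stop}  (select→offer)
            [data]
              end ↦ end
            [stop]
              X ↦ X
        [done]
          ?Bool = !Bool
            X ↦ X
    [stop]
      &{retry,err} = ⊕{retry,err}  (external→internal)
        [retry]
          !Unit = ?Unit
            X ↦ X
        [err]
          !Unit = ?Unit
            X ↦ X
    [done]
      ?Int = !Int
        &{err,more,ok} = ⊕{err,more,ok}  (external→internal)
          [err]
            end ↦ end
          [more]
            X ↦ X
          [ok]
            X ↦ X

μX.&{ok: &{stop: &{data: end, stop: X}, done: !Bool.X}, stop: ⊕{retry: ?Unit.X, err: ?Unit.X}, done: !Int.⊕{err: end, more: X, ok: X}}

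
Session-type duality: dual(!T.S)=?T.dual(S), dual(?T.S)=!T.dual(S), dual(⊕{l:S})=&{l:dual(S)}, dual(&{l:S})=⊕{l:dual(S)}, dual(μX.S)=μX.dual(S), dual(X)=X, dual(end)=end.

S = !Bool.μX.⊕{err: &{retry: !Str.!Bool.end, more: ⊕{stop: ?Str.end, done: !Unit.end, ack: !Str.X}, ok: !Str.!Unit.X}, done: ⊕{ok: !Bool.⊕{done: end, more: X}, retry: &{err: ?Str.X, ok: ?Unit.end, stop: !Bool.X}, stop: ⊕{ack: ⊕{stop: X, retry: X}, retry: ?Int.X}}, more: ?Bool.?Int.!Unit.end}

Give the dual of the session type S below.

!Bool = ?Bool
  μX = μX  (binder kept)
    ⊕{err,done,more} = &{err,done,more}  (select→offer)
      [err]
        &{retry,more,ok} = ⊕{retry,more,ok}  (offer→select)
          [retry]
            !Str = ?Str
              !Bool = ?Bool
                end self-dual
          [more]
            ⊕{stop,done,ack} = &{stop,done,ack}  (select→offer)
              [stop]
                ?Str = !Str
                  end self-dual
              [done]
                !Unit = ?Unit
                  end self-dual
              [ack]
                !Str = ?Str
                  X self-dual
          [ok]
            !Str = ?Str
              !Unit = ?Unit
                X self-dual
      [done]
        ⊕{ok,retry,stop} = &{ok,retry,stop}  (select→offer)
          [ok]
            !Bool = ?Bool
              ⊕{done,more} = &{done,more}  (select→offer)
                [done]
                  end self-dual
                [more]
                  X self-dual
          [retry]
            &{err,ok,stop} = ⊕{err,ok,stop}  (offer→select)
              [err]
                ?Str = !Str
                  X self-dual
              [ok]
                ?Unit = !Unit
                  end self-dual
              [stop]
                !Bool = ?Bool
                  X self-dual
          [stop]
            ⊕{ack,retry} = &{ack,retry}  (select→offer)
              [ack]
                ⊕{stop,retry} = &{stop,retry}  (select→offer)
                  [stop]
                    X self-dual
                  [retry]
                    X self-dual
              [retry]
                ?Int = !Int
                  X self-dual
      [more]
        ?Bool = !Bool
          ?Int = !Int
            !Unit = ?Unit
              end self-dual

?Bool.μX.&{err: ⊕{retry: ?Str.?Bool.end, more: &{stop: !Str.end, done: ?Unit.end, ack: ?Str.X}, ok: ?Str.?Unit.X}, done: &{ok: ?Bool.&{done: end, more: X}, retry: ⊕{err: !Str.X, ok: !Unit.end, stop: ?Bool.X}, stop: &{ack: &{stop: X, retry: X}, retry: !Int.X}}, more: !Bool.!Int.?Unit.end}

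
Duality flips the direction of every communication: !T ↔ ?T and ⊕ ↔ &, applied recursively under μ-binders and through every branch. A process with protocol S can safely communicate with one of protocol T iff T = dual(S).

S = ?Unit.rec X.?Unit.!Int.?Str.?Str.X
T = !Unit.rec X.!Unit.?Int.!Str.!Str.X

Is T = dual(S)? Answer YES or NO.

YES

?Unit | !Unit  match
  rec X | rec X  match (binder kept)
    ?Unit | !Unit  match
      !Int | ?Int  match
        ?Str | !Str  match
          ?Str | !Str  match
            X | X  match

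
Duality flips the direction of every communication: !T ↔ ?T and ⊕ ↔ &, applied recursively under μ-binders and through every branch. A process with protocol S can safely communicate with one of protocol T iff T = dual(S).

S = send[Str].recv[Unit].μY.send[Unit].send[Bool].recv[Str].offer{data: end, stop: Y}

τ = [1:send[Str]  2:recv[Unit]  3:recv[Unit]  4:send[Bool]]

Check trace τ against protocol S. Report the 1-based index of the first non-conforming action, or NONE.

step 1: send[Str]  ✓  now at recv[Unit].μY.…
step 2: recv[Unit]  ✓  now at μY.…
step 3: got recv[Unit], protocol expects send[Unit]  ✗

3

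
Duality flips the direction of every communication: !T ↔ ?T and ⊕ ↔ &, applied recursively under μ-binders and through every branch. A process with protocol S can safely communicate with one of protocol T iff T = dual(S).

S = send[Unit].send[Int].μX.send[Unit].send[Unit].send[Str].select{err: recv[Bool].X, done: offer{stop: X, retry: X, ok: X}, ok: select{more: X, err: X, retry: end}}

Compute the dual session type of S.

send[Unit] ↦ recv[Unit]
  send[Int] ↦ recv[Int]
    μX ↦ μX  (μ self-dual)
      send[Unit] ↦ recv[Unit]
        send[Unit] ↦ recv[Unit]
          send[Str] ↦ recv[Str]
            select{err,done,ok} ↦ offer{err,done,ok}  (select→offer)
              • err:
                recv[Bool] ↦ send[Bool]
                  X ↦ X
              • done:
                offer{stop,retry,ok} ↦ select{stop,retry,ok}  (offer→select)
                  • stop:
                    X ↦ X
                  • retry:
                    X ↦ X
                  • ok:
                    X ↦ X
              • ok:
                select{more,err,retry} ↦ offer{more,err,retry}  (select→offer)
                  • more:
                    X ↦ X
                  • err:
                    X ↦ X
                  • retry:
                    end ↦ end

recv[Unit].recv[Int].μX.recv[Unit].recv[Unit].recv[Str].offer{err: send[Bool].X, done: select{stop: X, retry: X, ok: X}, ok: offer{more: X, err: X, retry: end}}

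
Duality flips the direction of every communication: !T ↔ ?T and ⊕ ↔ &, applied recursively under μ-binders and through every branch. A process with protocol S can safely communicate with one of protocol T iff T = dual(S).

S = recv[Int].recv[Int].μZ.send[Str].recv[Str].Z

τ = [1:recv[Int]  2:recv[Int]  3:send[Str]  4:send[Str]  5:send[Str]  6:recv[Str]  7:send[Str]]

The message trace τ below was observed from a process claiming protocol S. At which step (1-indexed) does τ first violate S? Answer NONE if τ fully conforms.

4

@1 recv[Int]  ok  state: recv[Int].μZ.…
@2 recv[Int]  ok  state: μZ.…
@3 send[Str]  ok  state: recv[Str].μZ.…
@4 got send[Str], protocol expects recv[Str]  ✗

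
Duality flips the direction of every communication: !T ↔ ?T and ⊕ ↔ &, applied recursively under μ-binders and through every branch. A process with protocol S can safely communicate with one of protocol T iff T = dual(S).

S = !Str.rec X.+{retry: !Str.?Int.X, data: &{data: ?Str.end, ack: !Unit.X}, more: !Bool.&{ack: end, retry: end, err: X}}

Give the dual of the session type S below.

?Str.rec X.&{retry: ?Str.!Int.X, data: +{data: !Str.end, ack: ?Unit.X}, more: ?Bool.+{ack: end, retry: end, err: X}}

!Str ↦ ?Str
  rec X ↦ rec X  (binder kept)
    +{retry,data,more} ↦ &{retry,data,more}  (internal→external)
      case retry:
        !Str ↦ ?Str
          ?Int ↦ !Int
            X ↦ X
      case data:
        &{data,ack} ↦ +{data,ack}  (external→internal)
          case data:
            ?Str ↦ !Str
              end ↦ end
          case ack:
            !Unit ↦ ?Unit
              X ↦ X
      case more:
        !Bool ↦ ?Bool
          &{ack,retry,err} ↦ +{ack,retry,err}  (external→internal)
            case ack:
              end ↦ end
            case retry:
              end ↦ end
            case err:
              X ↦ X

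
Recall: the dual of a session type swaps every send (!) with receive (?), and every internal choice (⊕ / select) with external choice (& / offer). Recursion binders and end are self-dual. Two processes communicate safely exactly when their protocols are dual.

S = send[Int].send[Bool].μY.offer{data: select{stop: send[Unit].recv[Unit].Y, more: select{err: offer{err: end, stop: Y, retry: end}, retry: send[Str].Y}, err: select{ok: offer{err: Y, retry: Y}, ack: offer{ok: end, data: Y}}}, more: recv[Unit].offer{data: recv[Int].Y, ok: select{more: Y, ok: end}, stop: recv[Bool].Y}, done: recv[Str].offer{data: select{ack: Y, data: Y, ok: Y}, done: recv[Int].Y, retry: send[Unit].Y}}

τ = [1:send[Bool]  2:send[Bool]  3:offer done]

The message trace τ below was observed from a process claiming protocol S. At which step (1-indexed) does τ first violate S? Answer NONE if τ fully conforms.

1

step 1: got send[Bool], protocol expects send[Int]  ✗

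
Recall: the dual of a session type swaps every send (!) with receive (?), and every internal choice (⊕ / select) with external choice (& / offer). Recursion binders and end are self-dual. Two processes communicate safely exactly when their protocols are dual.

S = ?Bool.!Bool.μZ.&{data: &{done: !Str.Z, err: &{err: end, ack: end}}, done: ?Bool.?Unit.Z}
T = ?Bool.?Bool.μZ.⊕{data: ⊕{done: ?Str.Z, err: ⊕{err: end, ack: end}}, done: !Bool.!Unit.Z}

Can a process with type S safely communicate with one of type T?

?Bool vs ?Bool  ✗ same direction on both sides — not dual

NO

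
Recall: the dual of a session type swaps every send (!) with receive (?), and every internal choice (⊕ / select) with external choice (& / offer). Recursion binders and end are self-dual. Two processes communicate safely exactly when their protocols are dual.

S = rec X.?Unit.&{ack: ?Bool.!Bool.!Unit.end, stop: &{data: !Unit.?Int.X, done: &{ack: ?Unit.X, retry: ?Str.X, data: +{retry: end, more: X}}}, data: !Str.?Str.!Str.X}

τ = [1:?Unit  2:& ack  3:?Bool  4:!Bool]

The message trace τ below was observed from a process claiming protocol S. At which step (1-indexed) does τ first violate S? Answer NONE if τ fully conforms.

NONE

[1] ?Unit  ✓  cont: &{ack: ?Bool.!Bool.!Unit.end, stop: &{data: !Unit.?Int.rec X.…, done: &{ack: ?Unit.rec X.…, retry: ?Str.rec X.…, data: +{retry: end, more: rec X.…}}}, data: !Str.?Str.!Str.rec X.…}
[2] & ack  ✓  cont: ?Bool.!Bool.!Unit.end
[3] ?Bool  ✓  cont: !Bool.!Unit.end
[4] !Bool  ✓  cont: !Unit.end
τ conforms to S (length 4)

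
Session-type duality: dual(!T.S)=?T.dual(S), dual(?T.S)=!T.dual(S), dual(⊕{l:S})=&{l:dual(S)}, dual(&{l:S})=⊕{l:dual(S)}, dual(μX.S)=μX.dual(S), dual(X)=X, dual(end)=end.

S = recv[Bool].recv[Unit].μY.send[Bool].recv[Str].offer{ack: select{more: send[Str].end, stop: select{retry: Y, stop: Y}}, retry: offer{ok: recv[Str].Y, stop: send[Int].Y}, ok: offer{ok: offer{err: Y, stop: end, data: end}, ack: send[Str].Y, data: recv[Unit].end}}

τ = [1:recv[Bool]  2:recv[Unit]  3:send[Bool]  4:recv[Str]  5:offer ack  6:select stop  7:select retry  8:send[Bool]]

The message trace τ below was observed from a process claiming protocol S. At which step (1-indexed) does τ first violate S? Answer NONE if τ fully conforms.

NONE

@1 recv[Bool]  ✓  residual = recv[Unit].μY.…
@2 recv[Unit]  ✓  residual = μY.…
@3 send[Bool]  ✓  residual = recv[Str].offer{ack: select{more: send[Str].end, stop: select{retry: μY.…, stop: μY.…}}, retry: offer{ok: recv[Str].μY.…, stop: send[Int].μY.…}, ok: offer{ok: offer{err: μY.…, stop: end, data: end}, ack: send[Str].μY.…, data: recv[Unit].end}}
@4 recv[Str]  ✓  residual = offer{ack: select{more: send[Str].end, stop: select{retry: μY.…, stop: μY.…}}, retry: offer{ok: recv[Str].μY.…, stop: send[Int].μY.…}, ok: offer{ok: offer{err: μY.…, stop: end, data: end}, ack: send[Str].μY.…, data: recv[Unit].end}}
@5 offer ack  ✓  residual = select{more: send[Str].end, stop: select{retry: μY.…, stop: μY.…}}
@6 select stop  ✓  residual = select{retry: μY.…, stop: μY.…}
@7 select retry  ✓  residual = μY.…
@8 send[Bool]  ✓  residual = recv[Str].offer{ack: select{more: send[Str].end, stop: select{retry: μY.…, stop: μY.…}}, retry: offer{ok: recv[Str].μY.…, stop: send[Int].μY.…}, ok: offer{ok: offer{err: μY.…, stop: end, data: end}, ack: send[Str].μY.…, data: recv[Unit].end}}
trace exhausted — no violation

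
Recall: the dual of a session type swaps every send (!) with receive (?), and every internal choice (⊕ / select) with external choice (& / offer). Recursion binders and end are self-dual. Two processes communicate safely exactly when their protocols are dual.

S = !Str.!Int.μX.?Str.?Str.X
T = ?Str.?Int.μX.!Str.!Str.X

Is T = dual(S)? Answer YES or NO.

!Str | ?Str  ok
  !Int | ?Int  ok
    μX | μX  ok (μ self-dual)
      ?Str | !Str  ok
        ?Str | !Str  ok
          X | X  ok

YES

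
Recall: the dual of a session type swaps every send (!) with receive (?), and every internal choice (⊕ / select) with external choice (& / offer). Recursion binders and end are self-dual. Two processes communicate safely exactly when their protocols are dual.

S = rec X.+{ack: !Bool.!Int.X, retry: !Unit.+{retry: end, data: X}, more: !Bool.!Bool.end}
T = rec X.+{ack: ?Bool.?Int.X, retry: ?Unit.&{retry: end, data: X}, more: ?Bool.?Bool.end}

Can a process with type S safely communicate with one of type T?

rec X | rec X  ok (μ self-dual)
  +{ack,retry,more} | +{ack,retry,more}  ✗ choice polarity not flipped — not dual

NO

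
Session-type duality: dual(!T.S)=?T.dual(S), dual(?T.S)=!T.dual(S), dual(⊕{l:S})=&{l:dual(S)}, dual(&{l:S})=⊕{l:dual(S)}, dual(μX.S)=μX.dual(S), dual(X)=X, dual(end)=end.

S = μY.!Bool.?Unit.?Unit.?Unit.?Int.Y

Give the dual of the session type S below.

μY.?Bool.!Unit.!Unit.!Unit.!Int.Y

μY = μY  (binder kept)
  !Bool = ?Bool
    ?Unit = !Unit
      ?Unit = !Unit
        ?Unit = !Unit
          ?Int = !Int
            dual(Y) = Y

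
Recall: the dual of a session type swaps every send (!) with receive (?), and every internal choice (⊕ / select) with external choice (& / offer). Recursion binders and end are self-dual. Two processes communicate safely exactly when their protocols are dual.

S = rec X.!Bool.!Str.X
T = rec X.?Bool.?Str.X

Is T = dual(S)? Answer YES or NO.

rec X ‖ rec X  ✓ (μ self-dual)
  !Bool ‖ ?Bool  ✓
    !Str ‖ ?Str  ✓
      X ‖ X  ✓

YES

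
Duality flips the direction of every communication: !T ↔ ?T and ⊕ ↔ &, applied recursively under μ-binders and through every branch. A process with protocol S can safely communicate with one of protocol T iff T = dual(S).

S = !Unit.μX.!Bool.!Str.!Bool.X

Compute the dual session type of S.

?Unit.μX.?Bool.?Str.?Bool.X

!Unit = ?Unit
  μX = μX  (binder kept)
    !Bool = ?Bool
      !Str = ?Str
        !Bool = ?Bool
          X self-dual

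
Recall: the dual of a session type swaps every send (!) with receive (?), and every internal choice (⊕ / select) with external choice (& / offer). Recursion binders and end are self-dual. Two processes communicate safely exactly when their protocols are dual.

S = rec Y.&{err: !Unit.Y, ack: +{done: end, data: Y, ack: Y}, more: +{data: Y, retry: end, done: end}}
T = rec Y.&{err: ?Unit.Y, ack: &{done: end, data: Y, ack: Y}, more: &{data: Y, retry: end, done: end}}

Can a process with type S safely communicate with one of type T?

rec Y vs rec Y  match (rec unchanged)
  &{err,ack,more} vs &{err,ack,more}  ✗ choice polarity not flipped — not dual

NO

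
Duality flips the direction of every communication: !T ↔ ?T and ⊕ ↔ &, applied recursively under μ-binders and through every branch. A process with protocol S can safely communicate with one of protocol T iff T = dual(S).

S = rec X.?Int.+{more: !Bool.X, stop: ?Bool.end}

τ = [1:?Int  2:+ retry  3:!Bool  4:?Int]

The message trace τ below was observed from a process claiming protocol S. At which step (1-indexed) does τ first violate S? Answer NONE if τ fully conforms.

2

[1] ?Int  match  residual = +{more: !Bool.rec X.…, stop: ?Bool.end}
[2] got + retry, protocol expects + more or + stop  ✗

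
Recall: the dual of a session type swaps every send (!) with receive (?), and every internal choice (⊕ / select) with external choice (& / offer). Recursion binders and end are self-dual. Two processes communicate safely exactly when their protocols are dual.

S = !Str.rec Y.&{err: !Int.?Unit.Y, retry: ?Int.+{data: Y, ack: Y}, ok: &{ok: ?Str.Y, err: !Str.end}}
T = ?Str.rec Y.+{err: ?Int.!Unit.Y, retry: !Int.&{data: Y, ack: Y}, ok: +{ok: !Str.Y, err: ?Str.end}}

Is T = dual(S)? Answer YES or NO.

!Str | ?Str  match
  rec Y | rec Y  match (binder kept)
    &{err,retry,ok} | +{err,retry,ok}  match label sets agree
      case err:
        !Int | ?Int  match
          ?Unit | !Unit  match
            Y | Y  match
      case retry:
        ?Int | !Int  match
          +{data,ack} | &{data,ack}  match label sets agree
            case data:
              Y | Y  match
            case ack:
              Y | Y  match
      case ok:
        &{ok,err} | +{ok,err}  match label sets agree
          case ok:
            ?Str | !Str  match
              Y | Y  match
          case err:
            !Str | ?Str  match
              end | end  match

YES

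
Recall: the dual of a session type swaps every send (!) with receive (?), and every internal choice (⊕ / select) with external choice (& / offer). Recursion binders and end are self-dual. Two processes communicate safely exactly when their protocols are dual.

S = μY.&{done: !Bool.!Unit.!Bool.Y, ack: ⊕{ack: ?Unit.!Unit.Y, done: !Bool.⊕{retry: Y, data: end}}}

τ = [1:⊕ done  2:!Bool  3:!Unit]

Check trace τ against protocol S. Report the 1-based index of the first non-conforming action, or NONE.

@1 got ⊕ done, protocol expects & done or & ack  ✗

1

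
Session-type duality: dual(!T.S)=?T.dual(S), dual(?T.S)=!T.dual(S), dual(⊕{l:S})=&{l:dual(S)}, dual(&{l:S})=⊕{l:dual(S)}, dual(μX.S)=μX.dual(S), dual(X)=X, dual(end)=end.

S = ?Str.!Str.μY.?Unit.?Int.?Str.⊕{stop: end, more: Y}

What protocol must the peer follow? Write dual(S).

!Str.?Str.μY.!Unit.!Int.!Str.&{stop: end, more: Y}

?Str = !Str
  !Str = ?Str
    μY = μY  (binder kept)
      ?Unit = !Unit
        ?Int = !Int
          ?Str = !Str
            ⊕{stop,more} = &{stop,more}  (⊕→&)
              [stop]
                dual(end) = end
              [more]
                dual(Y) = Y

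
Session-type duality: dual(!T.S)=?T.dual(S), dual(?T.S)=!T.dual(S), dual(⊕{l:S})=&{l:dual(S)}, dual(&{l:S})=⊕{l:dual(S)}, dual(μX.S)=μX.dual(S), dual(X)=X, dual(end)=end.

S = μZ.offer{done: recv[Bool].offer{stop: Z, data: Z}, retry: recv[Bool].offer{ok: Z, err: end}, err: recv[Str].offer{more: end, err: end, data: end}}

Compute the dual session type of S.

μZ.select{done: send[Bool].select{stop: Z, data: Z}, retry: send[Bool].select{ok: Z, err: end}, err: send[Str].select{more: end, err: end, data: end}}

μZ ↦ μZ  (μ self-dual)
  offer{done,retry,err} ↦ select{done,retry,err}  (&→⊕)
    [done]
      recv[Bool] ↦ send[Bool]
        offer{stop,data} ↦ select{stop,data}  (&→⊕)
          [stop]
            Z self-dual
          [data]
            Z self-dual
    [retry]
      recv[Bool] ↦ send[Bool]
        offer{ok,err} ↦ select{ok,err}  (&→⊕)
          [ok]
            Z self-dual
          [err]
            end self-dual
    [err]
      recv[Str] ↦ send[Str]
        offer{more,err,data} ↦ select{more,err,data}  (&→⊕)
          [more]
            end self-dual
          [err]
            end self-dual
          [data]
            end self-dual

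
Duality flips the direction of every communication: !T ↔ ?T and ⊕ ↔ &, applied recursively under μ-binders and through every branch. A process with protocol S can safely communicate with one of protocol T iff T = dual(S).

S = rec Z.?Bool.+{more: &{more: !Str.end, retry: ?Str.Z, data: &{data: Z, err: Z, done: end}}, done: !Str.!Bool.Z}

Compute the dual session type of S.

rec Z.!Bool.&{more: +{more: ?Str.end, retry: !Str.Z, data: +{data: Z, err: Z, done: end}}, done: ?Str.?Bool.Z}

rec Z ↦ rec Z  (binder kept)
  ?Bool ↦ !Bool
    +{more,done} ↦ &{more,done}  (⊕→&)
      case more:
        &{more,retry,data} ↦ +{more,retry,data}  (offer→select)
          case more:
            !Str ↦ ?Str
              dual(end) = end
          case retry:
            ?Str ↦ !Str
              dual(Z) = Z
          case data:
            &{data,err,done} ↦ +{data,err,done}  (offer→select)
              case data:
                dual(Z) = Z
              case err:
                dual(Z) = Z
              case done:
                dual(end) = end
      case done:
        !Str ↦ ?Str
          !Bool ↦ ?Bool
            dual(Z) = Z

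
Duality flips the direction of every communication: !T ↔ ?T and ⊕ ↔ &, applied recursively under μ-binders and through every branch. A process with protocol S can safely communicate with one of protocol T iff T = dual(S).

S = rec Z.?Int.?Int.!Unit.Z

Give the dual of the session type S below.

rec Z ↦ rec Z  (binder kept)
  ?Int ↦ !Int
    ?Int ↦ !Int
      !Unit ↦ ?Unit
        Z self-dual

rec Z.!Int.!Int.?Unit.Z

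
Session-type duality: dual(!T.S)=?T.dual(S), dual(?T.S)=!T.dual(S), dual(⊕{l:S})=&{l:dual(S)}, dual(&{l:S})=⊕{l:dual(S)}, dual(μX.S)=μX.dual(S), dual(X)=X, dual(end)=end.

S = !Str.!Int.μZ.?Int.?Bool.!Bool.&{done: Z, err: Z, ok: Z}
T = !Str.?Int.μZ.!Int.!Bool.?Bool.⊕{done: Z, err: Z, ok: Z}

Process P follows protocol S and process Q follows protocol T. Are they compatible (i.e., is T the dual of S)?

NO

!Str vs !Str  ✗ same direction on both sides — not dual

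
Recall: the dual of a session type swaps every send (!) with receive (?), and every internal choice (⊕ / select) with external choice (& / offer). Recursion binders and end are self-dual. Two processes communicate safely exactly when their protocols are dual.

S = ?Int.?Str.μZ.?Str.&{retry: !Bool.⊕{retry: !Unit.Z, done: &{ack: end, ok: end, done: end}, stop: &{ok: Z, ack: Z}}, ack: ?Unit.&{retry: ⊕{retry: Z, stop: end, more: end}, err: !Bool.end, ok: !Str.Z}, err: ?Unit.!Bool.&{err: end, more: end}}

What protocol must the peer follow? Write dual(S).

?Int → !Int
  ?Str → !Str
    μZ → μZ  (binder kept)
      ?Str → !Str
        &{retry,ack,err} → ⊕{retry,ack,err}  (external→internal)
          case retry:
            !Bool → ?Bool
              ⊕{retry,done,stop} → &{retry,done,stop}  (⊕→&)
                case retry:
                  !Unit → ?Unit
                    Z ↦ Z
                case done:
                  &{ack,ok,done} → ⊕{ack,ok,done}  (external→internal)
                    case ack:
                      end ↦ end
                    case ok:
                      end ↦ end
                    case done:
                      end ↦ end
                case stop:
                  &{ok,ack} → ⊕{ok,ack}  (external→internal)
                    case ok:
                      Z ↦ Z
                    case ack:
                      Z ↦ Z
          case ack:
            ?Unit → !Unit
              &{retry,err,ok} → ⊕{retry,err,ok}  (external→internal)
                case retry:
                  ⊕{retry,stop,more} → &{retry,stop,more}  (⊕→&)
                    case retry:
                      Z ↦ Z
                    case stop:
                      end ↦ end
                    case more:
                      end ↦ end
                case err:
                  !Bool → ?Bool
                    end ↦ end
                case ok:
                  !Str → ?Str
                    Z ↦ Z
          case err:
            ?Unit → !Unit
              !Bool → ?Bool
                &{err,more} → ⊕{err,more}  (external→internal)
                  case err:
                    end ↦ end
                  case more:
                    end ↦ end

!Int.!Str.μZ.!Str.⊕{retry: ?Bool.&{retry: ?Unit.Z, done: ⊕{ack: end, ok: end, done: end}, stop: ⊕{ok: Z, ack: Z}}, ack: !Unit.⊕{retry: &{retry: Z, stop: end, more: end}, err: ?Bool.end, ok: ?Str.Z}, err: !Unit.?Bool.⊕{err: end, more: end}}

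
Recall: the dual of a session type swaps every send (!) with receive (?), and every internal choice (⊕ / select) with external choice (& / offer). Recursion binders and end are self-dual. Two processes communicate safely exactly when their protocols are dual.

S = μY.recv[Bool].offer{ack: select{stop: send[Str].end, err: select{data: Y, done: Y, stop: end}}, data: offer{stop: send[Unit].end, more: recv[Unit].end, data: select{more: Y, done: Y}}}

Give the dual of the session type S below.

μY.send[Bool].select{ack: offer{stop: recv[Str].end, err: offer{data: Y, done: Y, stop: end}}, data: select{stop: recv[Unit].end, more: send[Unit].end, data: offer{more: Y, done: Y}}}

μY → μY  (rec unchanged)
  recv[Bool] → send[Bool]
    offer{ack,data} → select{ack,data}  (external→internal)
      case ack:
        select{stop,err} → offer{stop,err}  (⊕→&)
          case stop:
            send[Str] → recv[Str]
              end self-dual
          case err:
            select{data,done,stop} → offer{data,done,stop}  (⊕→&)
              case data:
                Y self-dual
              case done:
                Y self-dual
              case stop:
                end self-dual
      case data:
        offer{stop,more,data} → select{stop,more,data}  (external→internal)
          case stop:
            send[Unit] → recv[Unit]
              end self-dual
          case more:
            recv[Unit] → send[Unit]
              end self-dual
          case data:
            select{more,done} → offer{more,done}  (⊕→&)
              case more:
                Y self-dual
              case done:
                Y self-dual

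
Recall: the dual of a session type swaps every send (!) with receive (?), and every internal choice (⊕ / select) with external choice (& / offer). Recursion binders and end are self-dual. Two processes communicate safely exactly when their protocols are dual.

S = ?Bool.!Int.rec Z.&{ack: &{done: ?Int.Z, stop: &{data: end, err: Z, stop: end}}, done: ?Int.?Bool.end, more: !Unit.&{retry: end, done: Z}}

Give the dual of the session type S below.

?Bool = !Bool
  !Int = ?Int
    rec Z = rec Z  (rec unchanged)
      &{ack,done,more} = +{ack,done,more}  (offer→select)
        case ack:
          &{done,stop} = +{done,stop}  (offer→select)
            case done:
              ?Int = !Int
                Z ↦ Z
            case stop:
              &{data,err,stop} = +{data,err,stop}  (offer→select)
                case data:
                  end ↦ end
                case err:
                  Z ↦ Z
                case stop:
                  end ↦ end
        case done:
          ?Int = !Int
            ?Bool = !Bool
              end ↦ end
        case more:
          !Unit = ?Unit
            &{retry,done} = +{retry,done}  (offer→select)
              case retry:
                end ↦ end
              case done:
                Z ↦ Z

!Bool.?Int.rec Z.+{ack: +{done: !Int.Z, stop: +{data: end, err: Z, stop: end}}, done: !Int.!Bool.end, more: ?Unit.+{retry: end, done: Z}}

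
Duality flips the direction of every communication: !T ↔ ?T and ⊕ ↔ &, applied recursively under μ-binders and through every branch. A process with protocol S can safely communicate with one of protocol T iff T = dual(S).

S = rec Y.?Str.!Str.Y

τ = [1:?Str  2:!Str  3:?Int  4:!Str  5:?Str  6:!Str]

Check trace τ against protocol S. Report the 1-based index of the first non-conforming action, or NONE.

3

[1] ?Str  ✓  cont: !Str.rec Y.…
[2] !Str  ✓  cont: rec Y.…
[3] got ?Int, protocol expects ?Str  ✗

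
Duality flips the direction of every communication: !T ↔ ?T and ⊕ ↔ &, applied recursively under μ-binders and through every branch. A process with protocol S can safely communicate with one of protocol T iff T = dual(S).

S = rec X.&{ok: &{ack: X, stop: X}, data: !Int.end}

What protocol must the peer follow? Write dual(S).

rec X.+{ok: +{ack: X, stop: X}, data: ?Int.end}

rec X = rec X  (μ self-dual)
  &{ok,data} = +{ok,data}  (offer→select)
    [ok]
      &{ack,stop} = +{ack,stop}  (offer→select)
        [ack]
          dual(X) = X
        [stop]
          dual(X) = X
    [data]
      !Int = ?Int
        dual(end) = end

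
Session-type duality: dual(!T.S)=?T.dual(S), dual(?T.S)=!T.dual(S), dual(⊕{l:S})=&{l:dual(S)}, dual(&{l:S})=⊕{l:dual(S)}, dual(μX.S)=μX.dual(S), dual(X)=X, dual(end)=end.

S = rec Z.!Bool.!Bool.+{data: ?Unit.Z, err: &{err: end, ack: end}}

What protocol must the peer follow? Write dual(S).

rec Z.?Bool.?Bool.&{data: !Unit.Z, err: +{err: end, ack: end}}

rec Z = rec Z  (rec unchanged)
  !Bool = ?Bool
    !Bool = ?Bool
      +{data,err} = &{data,err}  (⊕→&)
        [data]
          ?Unit = !Unit
            Z self-dual
        [err]
          &{err,ack} = +{err,ack}  (offer→select)
            [err]
              end self-dual
            [ack]
              end self-dual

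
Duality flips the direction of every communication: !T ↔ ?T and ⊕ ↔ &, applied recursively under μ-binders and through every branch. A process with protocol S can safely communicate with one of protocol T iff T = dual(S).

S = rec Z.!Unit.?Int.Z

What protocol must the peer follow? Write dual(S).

rec Z.?Unit.!Int.Z

rec Z → rec Z  (μ self-dual)
  !Unit → ?Unit
    ?Int → !Int
      Z ↦ Z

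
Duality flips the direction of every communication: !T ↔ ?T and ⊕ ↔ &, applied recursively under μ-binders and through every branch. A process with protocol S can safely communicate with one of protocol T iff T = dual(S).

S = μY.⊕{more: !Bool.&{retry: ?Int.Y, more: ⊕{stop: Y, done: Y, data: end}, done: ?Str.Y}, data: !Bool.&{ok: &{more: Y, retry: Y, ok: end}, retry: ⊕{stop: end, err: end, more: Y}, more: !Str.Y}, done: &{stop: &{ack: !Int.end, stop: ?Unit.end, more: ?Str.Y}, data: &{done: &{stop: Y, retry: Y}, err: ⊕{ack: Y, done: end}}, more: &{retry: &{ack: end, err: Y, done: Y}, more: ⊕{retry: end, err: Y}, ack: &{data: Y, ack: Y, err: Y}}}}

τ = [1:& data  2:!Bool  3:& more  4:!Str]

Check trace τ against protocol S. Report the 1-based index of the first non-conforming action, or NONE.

@1 got & data, protocol expects ⊕ more or ⊕ data or ⊕ done  ✗

1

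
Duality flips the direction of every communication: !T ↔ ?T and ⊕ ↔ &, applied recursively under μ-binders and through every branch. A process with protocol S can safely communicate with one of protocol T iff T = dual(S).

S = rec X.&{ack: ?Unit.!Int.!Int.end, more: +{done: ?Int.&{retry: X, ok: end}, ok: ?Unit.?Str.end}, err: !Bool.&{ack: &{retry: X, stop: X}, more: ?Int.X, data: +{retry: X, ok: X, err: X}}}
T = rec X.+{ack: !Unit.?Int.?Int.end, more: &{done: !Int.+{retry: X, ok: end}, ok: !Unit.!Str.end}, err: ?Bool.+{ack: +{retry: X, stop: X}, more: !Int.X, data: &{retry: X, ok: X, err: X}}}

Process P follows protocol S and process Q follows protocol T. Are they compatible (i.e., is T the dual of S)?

rec X | rec X  match (rec unchanged)
  &{ack,more,err} | +{ack,more,err}  match label sets agree
    case ack:
      ?Unit | !Unit  match
        !Int | ?Int  match
          !Int | ?Int  match
            end | end  match
    case more:
      +{done,ok} | &{done,ok}  match label sets agree
        case done:
          ?Int | !Int  match
            &{retry,ok} | +{retry,ok}  match label sets agree
              case retry:
                X | X  match
              case ok:
                end | end  match
        case ok:
          ?Unit | !Unit  match
            ?Str | !Str  match
              end | end  match
    case err:
      !Bool | ?Bool  match
        &{ack,more,data} | +{ack,more,data}  match label sets agree
          case ack:
            &{retry,stop} | +{retry,stop}  match label sets agree
              case retry:
                X | X  match
              case stop:
                X | X  match
          case more:
            ?Int | !Int  match
              X | X  match
          case data:
            +{retry,ok,err} | &{retry,ok,err}  match label sets agree
              case retry:
                X | X  match
              case ok:
                X | X  match
              case err:
                X | X  match

YES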